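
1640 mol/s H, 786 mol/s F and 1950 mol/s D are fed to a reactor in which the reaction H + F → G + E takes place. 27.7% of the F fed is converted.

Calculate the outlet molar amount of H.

1420 mol/s

F reacted = 0.277 × 786 = 217.7 mol/s; ν_F = −1, so ξ = 217.7/1 = 217.7 mol/s.
Outlet amounts (n = n₀ + ν ξ):
  H: 1640 − 1(217.7) = 1422
  F: 786 − 1(217.7) = 568.3
  G: 0 + 1(217.7) = 217.7
  E: 0 + 1(217.7) = 217.7
  D: 1950 (inert)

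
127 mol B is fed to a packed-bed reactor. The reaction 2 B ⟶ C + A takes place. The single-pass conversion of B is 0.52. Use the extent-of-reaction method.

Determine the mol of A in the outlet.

B reacted = 0.52 × 127 = 66.04 mol; ν_B = −2, so ξ = 66.04/2 = 33.02 mol.
Outlet amounts (n = n₀ + ν ξ):
  B: 127 − 2(33.02) = 60.96
  C: 0 + 1(33.02) = 33.02
  A: 0 + 1(33.02) = 33.02

33 mol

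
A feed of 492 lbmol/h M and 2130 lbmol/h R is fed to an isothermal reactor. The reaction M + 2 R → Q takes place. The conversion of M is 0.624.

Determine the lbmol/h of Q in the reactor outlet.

307 lbmol/h

M reacted = 0.624 × 492 = 307 lbmol/h; ν_M = −1, so ξ = 307/1 = 307 lbmol/h.
Outlet amounts (n = n₀ + ν ξ):
  M: 492 − 1(307) = 185
  R: 2130 − 2(307) = 1516
  Q: 0 + 1(307) = 307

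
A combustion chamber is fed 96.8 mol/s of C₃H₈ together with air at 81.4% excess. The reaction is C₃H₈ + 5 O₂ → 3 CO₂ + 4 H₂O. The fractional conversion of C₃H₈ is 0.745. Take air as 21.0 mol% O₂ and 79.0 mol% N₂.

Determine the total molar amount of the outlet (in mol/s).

4350 mol/s

Stoichiometric O₂ = 5 × 96.8 = 484 mol/s; O₂ fed = 484 × 1.814 = 878 mol/s.
N₂ fed = 878 × 79/21 = 3303 mol/s.
Fuel reacted = 0.745 × 96.8 → ξ = 72.12 mol/s.
Outlet (n = n₀ + ν ξ):
  C₃H₈: 96.8 − 1(72.12) = 24.68
  O₂: 878 − 5(72.12) = 517.4
  N₂: 3303 (inert)
  CO₂: 0 + 3(72.12) = 216.3
  H₂O: 0 + 4(72.12) = 288.5
Total out = 24.68 + 517.4 + 3303 + 216.3 + 288.5 = 4350 mol/s.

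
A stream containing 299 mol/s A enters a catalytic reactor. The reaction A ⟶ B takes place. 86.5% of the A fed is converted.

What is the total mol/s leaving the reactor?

A reacted = 0.865 × 299 = 258.6 mol/s; ν_A = −1, so ξ = 258.6/1 = 258.6 mol/s.
Outlet amounts (n = n₀ + ν ξ):
  A: 299 − 1(258.6) = 40.37
  B: 0 + 1(258.6) = 258.6
Total out = 40.37 + 258.6 = 299 mol/s.

299 mol/s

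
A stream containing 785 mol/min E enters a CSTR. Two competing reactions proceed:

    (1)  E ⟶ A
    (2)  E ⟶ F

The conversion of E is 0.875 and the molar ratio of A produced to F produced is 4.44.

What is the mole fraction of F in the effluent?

0.161

Conversion of E: E consumed = 0.875 × 785 = 686.9 mol/min = 1ξ₁ + 1ξ₂.
Selectivity: 1ξ₁ / (1ξ₂) = 4.44 → ξ₁ = 4.44 ξ₂.
Substitute: (1·4.44 + 1) ξ₂ = 686.9 → ξ₂ = 126.3 mol/min, ξ₁ = 560.6 mol/min.
Outlet amounts (n = n₀ + Σ ν·ξ):
  E: 785 − 1(560.6) − 1(126.3) = 98.12
  A: 0 + 1(560.6) = 560.6
  F: 0 + 1(126.3) = 126.3
Total out = 785 mol/min; y_F = 126.3 / 785 = 0.1608.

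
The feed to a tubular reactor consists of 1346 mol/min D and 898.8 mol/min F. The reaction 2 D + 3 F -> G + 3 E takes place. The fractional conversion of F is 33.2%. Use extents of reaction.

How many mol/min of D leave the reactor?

F reacted = 0.332 × 898.8 = 298.4 mol/min; ν_F = −3, so ξ = 298.4/3 = 99.47 mol/min.
Outlet amounts (n = n₀ + ν ξ):
  D: 1346 − 2(99.47) = 1147
  F: 898.8 − 3(99.47) = 600.4
  G: 0 + 1(99.47) = 99.47
  E: 0 + 3(99.47) = 298.4

1150 mol/min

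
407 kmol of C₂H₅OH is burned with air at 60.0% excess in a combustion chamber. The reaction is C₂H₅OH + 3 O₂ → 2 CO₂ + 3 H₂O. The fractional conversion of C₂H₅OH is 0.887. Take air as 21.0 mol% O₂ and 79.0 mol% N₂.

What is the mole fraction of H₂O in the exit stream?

Stoichiometric O₂ = 3 × 407 = 1221 kmol; O₂ fed = 1221 × 1.600 = 1954 kmol.
N₂ fed = 1954 × 79/21 = 7349 kmol.
Fuel reacted = 0.887 × 407 → ξ = 361 kmol.
Outlet (n = n₀ + ν ξ):
  C₂H₅OH: 407 − 1(361) = 45.99
  O₂: 1954 − 3(361) = 870.6
  N₂: 7349 (inert)
  CO₂: 0 + 2(361) = 722
  H₂O: 0 + 3(361) = 1083
Total out = 10070 kmol; y_H₂O = 1083 / 10070 = 0.1075.

0.108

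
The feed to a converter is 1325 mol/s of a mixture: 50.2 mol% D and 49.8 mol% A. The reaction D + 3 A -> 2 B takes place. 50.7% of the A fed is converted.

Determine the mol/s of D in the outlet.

A reacted = 0.507 × 659.9 = 334.5 mol/s; ν_A = −3, so ξ = 334.5/3 = 111.5 mol/s.
Outlet amounts (n = n₀ + ν ξ):
  D: 665.1 − 1(111.5) = 553.6
  A: 659.9 − 3(111.5) = 325.3
  B: 0 + 2(111.5) = 223

554 mol/s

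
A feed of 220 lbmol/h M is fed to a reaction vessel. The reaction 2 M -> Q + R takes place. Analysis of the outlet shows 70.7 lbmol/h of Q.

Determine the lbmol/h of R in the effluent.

70.7 lbmol/h

For Q: n = n₀ + 1ξ → 70.7 = 0 + 1ξ, giving ξ = 70.7 lbmol/h.
Outlet amounts (n = n₀ + ν ξ):
  M: 220 − 2(70.7) = 78.6
  Q: 0 + 1(70.7) = 70.7
  R: 0 + 1(70.7) = 70.7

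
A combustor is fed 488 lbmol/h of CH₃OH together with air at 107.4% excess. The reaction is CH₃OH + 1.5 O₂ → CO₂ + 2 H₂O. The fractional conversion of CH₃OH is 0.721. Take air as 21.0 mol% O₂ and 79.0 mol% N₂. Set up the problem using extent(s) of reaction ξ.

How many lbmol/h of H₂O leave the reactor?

Stoichiometric O₂ = 1.5 × 488 = 732 lbmol/h; O₂ fed = 732 × 2.074 = 1518 lbmol/h.
N₂ fed = 1518 × 79/21 = 5711 lbmol/h.
Fuel reacted = 0.721 × 488 → ξ = 351.8 lbmol/h.
Outlet (n = n₀ + ν ξ):
  CH₃OH: 488 − 1(351.8) = 136.2
  O₂: 1518 − 1.5(351.8) = 990.4
  N₂: 5711 (inert)
  CO₂: 0 + 1(351.8) = 351.8
  H₂O: 0 + 2(351.8) = 703.7

704 lbmol/h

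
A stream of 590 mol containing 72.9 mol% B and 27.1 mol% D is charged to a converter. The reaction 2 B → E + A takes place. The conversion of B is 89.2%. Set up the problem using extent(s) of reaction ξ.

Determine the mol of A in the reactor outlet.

192 mol

B reacted = 0.892 × 430.1 = 383.7 mol; ν_B = −2, so ξ = 383.7/2 = 191.8 mol.
Outlet amounts (n = n₀ + ν ξ):
  B: 430.1 − 2(191.8) = 46.45
  E: 0 + 1(191.8) = 191.8
  A: 0 + 1(191.8) = 191.8
  D: 159.9 (inert)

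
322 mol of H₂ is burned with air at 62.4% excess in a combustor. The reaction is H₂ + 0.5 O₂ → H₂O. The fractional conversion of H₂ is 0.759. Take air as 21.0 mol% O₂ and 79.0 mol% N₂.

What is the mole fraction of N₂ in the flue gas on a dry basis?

0.819

Stoichiometric O₂ = 0.5 × 322 = 161 mol; O₂ fed = 161 × 1.624 = 261.5 mol.
N₂ fed = 261.5 × 79/21 = 983.6 mol.
Fuel reacted = 0.759 × 322 → ξ = 244.4 mol.
Outlet (n = n₀ + ν ξ):
  H₂: 322 − 1(244.4) = 77.6
  O₂: 261.5 − 0.5(244.4) = 139.3
  N₂: 983.6 (inert)
  H₂O: 0 + 1(244.4) = 244.4
Dry total = 1200 mol; y_N₂ (dry) = 983.6 / 1200 = 0.8193.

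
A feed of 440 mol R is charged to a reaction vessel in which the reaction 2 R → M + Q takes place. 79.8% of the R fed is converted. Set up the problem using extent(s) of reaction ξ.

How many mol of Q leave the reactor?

176 mol

R reacted = 0.798 × 440 = 351.1 mol; ν_R = −2, so ξ = 351.1/2 = 175.6 mol.
Outlet amounts (n = n₀ + ν ξ):
  R: 440 − 2(175.6) = 88.88
  M: 0 + 1(175.6) = 175.6
  Q: 0 + 1(175.6) = 175.6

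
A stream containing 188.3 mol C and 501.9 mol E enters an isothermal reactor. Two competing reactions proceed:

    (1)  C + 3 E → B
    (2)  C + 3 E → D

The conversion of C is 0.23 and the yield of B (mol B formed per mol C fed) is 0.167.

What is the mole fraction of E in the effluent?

Yield of B: 1ξ₁ / 188.3 = 0.167 → ξ₁ = 31.45 mol.
Conversion of C: 1ξ₁ + 1ξ₂ = 0.23 × 188.3 = 43.31 → ξ₂ = 11.86 mol.
Outlet amounts (n = n₀ + Σ ν·ξ):
  C: 188.3 − 1(31.45) − 1(11.86) = 145
  E: 501.9 − 3(31.45) − 3(11.86) = 372
  B: 0 + 1(31.45) = 31.45
  D: 0 + 1(11.86) = 11.86
Total out = 560.3 mol; y_E = 372 / 560.3 = 0.6639.

0.664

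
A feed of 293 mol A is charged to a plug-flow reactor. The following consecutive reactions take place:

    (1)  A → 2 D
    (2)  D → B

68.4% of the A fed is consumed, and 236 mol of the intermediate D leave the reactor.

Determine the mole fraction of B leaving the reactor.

Conversion of A: A consumed = 1ξ₁ = 0.684 × 293 → ξ₁ = 200.4 mol.
D balance: n_D = 0 + 2ξ₁ − 1ξ₂ = 236 → ξ₂ = (2·200.4 − 236)/1 = 164.8 mol.
Outlet amounts (n = n₀ + Σ ν·ξ):
  A: 293 − 1(200.4) = 92.59
  D: 0 + 2(200.4) − 1(164.8) = 236
  B: 0 + 1(164.8) = 164.8
Total out = 493.4 mol; y_B = 164.8 / 493.4 = 0.334.

0.334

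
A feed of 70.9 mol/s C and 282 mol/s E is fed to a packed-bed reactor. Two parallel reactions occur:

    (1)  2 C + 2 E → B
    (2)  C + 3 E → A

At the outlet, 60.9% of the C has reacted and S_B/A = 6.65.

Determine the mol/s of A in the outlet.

Conversion of C: C consumed = 0.609 × 70.9 = 43.18 mol/s = 2ξ₁ + 1ξ₂.
Selectivity: 1ξ₁ / (1ξ₂) = 6.65 → ξ₁ = 6.65 ξ₂.
Substitute: (2·6.65 + 1) ξ₂ = 43.18 → ξ₂ = 3.019 mol/s, ξ₁ = 20.08 mol/s.
Outlet amounts (n = n₀ + Σ ν·ξ):
  C: 70.9 − 2(20.08) − 1(3.019) = 27.72
  E: 282 − 2(20.08) − 3(3.019) = 232.8
  B: 0 + 1(20.08) = 20.08
  A: 0 + 1(3.019) = 3.019

3.02 mol/s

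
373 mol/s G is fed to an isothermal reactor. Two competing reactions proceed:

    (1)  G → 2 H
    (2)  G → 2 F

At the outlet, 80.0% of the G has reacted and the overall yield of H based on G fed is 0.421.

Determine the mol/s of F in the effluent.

440 mol/s

Yield of H: 2ξ₁ / 373 = 0.421 → ξ₁ = 78.52 mol/s.
Conversion of G: 1ξ₁ + 1ξ₂ = 0.8 × 373 = 298.4 → ξ₂ = 219.9 mol/s.
Outlet amounts (n = n₀ + Σ ν·ξ):
  G: 373 − 1(78.52) − 1(219.9) = 74.6
  H: 0 + 2(78.52) = 157
  F: 0 + 2(219.9) = 439.8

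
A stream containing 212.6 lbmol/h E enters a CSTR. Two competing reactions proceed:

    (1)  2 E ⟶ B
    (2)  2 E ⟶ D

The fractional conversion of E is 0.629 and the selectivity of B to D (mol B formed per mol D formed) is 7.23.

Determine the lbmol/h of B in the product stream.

58.7 lbmol/h

Conversion of E: E consumed = 0.629 × 212.6 = 133.7 lbmol/h = 2ξ₁ + 2ξ₂.
Selectivity: 1ξ₁ / (1ξ₂) = 7.23 → ξ₁ = 7.23 ξ₂.
Substitute: (2·7.23 + 2) ξ₂ = 133.7 → ξ₂ = 8.124 lbmol/h, ξ₁ = 58.74 lbmol/h.
Outlet amounts (n = n₀ + Σ ν·ξ):
  E: 212.6 − 2(58.74) − 2(8.124) = 78.87
  B: 0 + 1(58.74) = 58.74
  D: 0 + 1(8.124) = 8.124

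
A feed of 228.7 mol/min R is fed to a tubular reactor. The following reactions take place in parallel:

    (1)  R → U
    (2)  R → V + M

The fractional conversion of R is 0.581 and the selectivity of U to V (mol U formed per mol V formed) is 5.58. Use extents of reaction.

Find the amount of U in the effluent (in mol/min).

113 mol/min

Conversion of R: R consumed = 0.581 × 228.7 = 132.9 mol/min = 1ξ₁ + 1ξ₂.
Selectivity: 1ξ₁ / (1ξ₂) = 5.58 → ξ₁ = 5.58 ξ₂.
Substitute: (1·5.58 + 1) ξ₂ = 132.9 → ξ₂ = 20.19 mol/min, ξ₁ = 112.7 mol/min.
Outlet amounts (n = n₀ + Σ ν·ξ):
  R: 228.7 − 1(112.7) − 1(20.19) = 95.83
  U: 0 + 1(112.7) = 112.7
  V: 0 + 1(20.19) = 20.19
  M: 0 + 1(20.19) = 20.19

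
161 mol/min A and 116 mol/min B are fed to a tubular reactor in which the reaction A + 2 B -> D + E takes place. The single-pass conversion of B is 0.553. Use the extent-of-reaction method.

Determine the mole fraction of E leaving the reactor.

B reacted = 0.553 × 116 = 64.15 mol/min; ν_B = −2, so ξ = 64.15/2 = 32.07 mol/min.
Outlet amounts (n = n₀ + ν ξ):
  A: 161 − 1(32.07) = 128.9
  B: 116 − 2(32.07) = 51.85
  D: 0 + 1(32.07) = 32.07
  E: 0 + 1(32.07) = 32.07
Total out = 244.9 mol/min; y_E = 32.07 / 244.9 = 0.131.

0.131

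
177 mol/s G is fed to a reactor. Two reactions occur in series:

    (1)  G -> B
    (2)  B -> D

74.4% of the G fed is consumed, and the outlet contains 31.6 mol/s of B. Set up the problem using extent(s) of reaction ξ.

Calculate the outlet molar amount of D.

100 mol/s

Conversion of G: G consumed = 1ξ₁ = 0.744 × 177 → ξ₁ = 131.7 mol/s.
B balance: n_B = 0 + 1ξ₁ − 1ξ₂ = 31.6 → ξ₂ = (1·131.7 − 31.6)/1 = 100.1 mol/s.
Outlet amounts (n = n₀ + Σ ν·ξ):
  G: 177 − 1(131.7) = 45.31
  B: 0 + 1(131.7) − 1(100.1) = 31.6
  D: 0 + 1(100.1) = 100.1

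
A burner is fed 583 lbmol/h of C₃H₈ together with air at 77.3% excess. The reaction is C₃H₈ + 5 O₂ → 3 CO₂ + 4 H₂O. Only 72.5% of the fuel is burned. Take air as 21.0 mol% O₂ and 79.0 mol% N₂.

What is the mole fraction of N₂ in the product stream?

Stoichiometric O₂ = 5 × 583 = 2915 lbmol/h; O₂ fed = 2915 × 1.773 = 5168 lbmol/h.
N₂ fed = 5168 × 79/21 = 19440 lbmol/h.
Fuel reacted = 0.725 × 583 → ξ = 422.7 lbmol/h.
Outlet (n = n₀ + ν ξ):
  C₃H₈: 583 − 1(422.7) = 160.3
  O₂: 5168 − 5(422.7) = 3055
  N₂: 19440 (inert)
  CO₂: 0 + 3(422.7) = 1268
  H₂O: 0 + 4(422.7) = 1691
Total out = 25620 lbmol/h; y_N₂ = 19440 / 25620 = 0.759.

0.759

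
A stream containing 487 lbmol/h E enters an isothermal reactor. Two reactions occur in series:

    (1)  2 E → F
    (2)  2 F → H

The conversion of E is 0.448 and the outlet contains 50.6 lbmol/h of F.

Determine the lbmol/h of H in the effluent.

29.2 lbmol/h

Conversion of E: E consumed = 2ξ₁ = 0.448 × 487 → ξ₁ = 109.1 lbmol/h.
F balance: n_F = 0 + 1ξ₁ − 2ξ₂ = 50.6 → ξ₂ = (1·109.1 − 50.6)/2 = 29.24 lbmol/h.
Outlet amounts (n = n₀ + Σ ν·ξ):
  E: 487 − 2(109.1) = 268.8
  F: 0 + 1(109.1) − 2(29.24) = 50.6
  H: 0 + 1(29.24) = 29.24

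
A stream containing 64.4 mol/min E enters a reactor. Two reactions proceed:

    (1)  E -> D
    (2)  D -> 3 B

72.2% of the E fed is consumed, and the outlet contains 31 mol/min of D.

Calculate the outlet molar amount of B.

Conversion of E: E consumed = 1ξ₁ = 0.722 × 64.4 → ξ₁ = 46.5 mol/min.
D balance: n_D = 0 + 1ξ₁ − 1ξ₂ = 31 → ξ₂ = (1·46.5 − 31)/1 = 15.5 mol/min.
Outlet amounts (n = n₀ + Σ ν·ξ):
  E: 64.4 − 1(46.5) = 17.9
  D: 0 + 1(46.5) − 1(15.5) = 31
  B: 0 + 3(15.5) = 46.49

46.5 mol/min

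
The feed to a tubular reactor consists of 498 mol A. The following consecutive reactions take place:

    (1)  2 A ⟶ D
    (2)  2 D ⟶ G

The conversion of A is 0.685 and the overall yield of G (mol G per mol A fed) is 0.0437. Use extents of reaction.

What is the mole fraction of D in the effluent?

0.416

Conversion of A: A consumed = 2ξ₁ = 0.685 × 498 → ξ₁ = 170.6 mol.
Yield of G: 1ξ₂ / 498 = 0.0437 → ξ₂ = 21.76 mol.
Outlet amounts (n = n₀ + Σ ν·ξ):
  A: 498 − 2(170.6) = 156.9
  D: 0 + 1(170.6) − 2(21.76) = 127
  G: 0 + 1(21.76) = 21.76
Total out = 305.7 mol; y_D = 127 / 305.7 = 0.4156.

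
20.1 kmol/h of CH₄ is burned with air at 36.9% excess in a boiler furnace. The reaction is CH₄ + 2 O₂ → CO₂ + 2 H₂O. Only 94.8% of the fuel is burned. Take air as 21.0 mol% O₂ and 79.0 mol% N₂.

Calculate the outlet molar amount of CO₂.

19.1 kmol/h

Stoichiometric O₂ = 2 × 20.1 = 40.2 kmol/h; O₂ fed = 40.2 × 1.369 = 55.03 kmol/h.
N₂ fed = 55.03 × 79/21 = 207 kmol/h.
Fuel reacted = 0.948 × 20.1 → ξ = 19.05 kmol/h.
Outlet (n = n₀ + ν ξ):
  CH₄: 20.1 − 1(19.05) = 1.045
  O₂: 55.03 − 2(19.05) = 16.92
  N₂: 207 (inert)
  CO₂: 0 + 1(19.05) = 19.05
  H₂O: 0 + 2(19.05) = 38.11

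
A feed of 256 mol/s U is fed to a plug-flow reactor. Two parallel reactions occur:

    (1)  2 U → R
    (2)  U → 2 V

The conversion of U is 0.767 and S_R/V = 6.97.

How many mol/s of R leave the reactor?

94.8 mol/s

Conversion of U: U consumed = 0.767 × 256 = 196.4 mol/s = 2ξ₁ + 1ξ₂.
Selectivity: 1ξ₁ / (2ξ₂) = 6.97 → ξ₁ = 13.94 ξ₂.
Substitute: (2·13.94 + 1) ξ₂ = 196.4 → ξ₂ = 6.799 mol/s, ξ₁ = 94.78 mol/s.
Outlet amounts (n = n₀ + Σ ν·ξ):
  U: 256 − 2(94.78) − 1(6.799) = 59.65
  R: 0 + 1(94.78) = 94.78
  V: 0 + 2(6.799) = 13.6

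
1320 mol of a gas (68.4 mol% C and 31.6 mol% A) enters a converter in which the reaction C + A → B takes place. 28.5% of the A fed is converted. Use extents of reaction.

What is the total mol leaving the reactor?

1200 mol

A reacted = 0.285 × 417.1 = 118.9 mol; ν_A = −1, so ξ = 118.9/1 = 118.9 mol.
Outlet amounts (n = n₀ + ν ξ):
  C: 902.9 − 1(118.9) = 784
  A: 417.1 − 1(118.9) = 298.2
  B: 0 + 1(118.9) = 118.9
Total out = 784 + 298.2 + 118.9 = 1201 mol.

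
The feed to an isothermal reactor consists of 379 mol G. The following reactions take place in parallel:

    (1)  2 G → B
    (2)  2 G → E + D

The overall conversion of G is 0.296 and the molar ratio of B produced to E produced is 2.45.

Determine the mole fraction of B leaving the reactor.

Conversion of G: G consumed = 0.296 × 379 = 112.2 mol = 2ξ₁ + 2ξ₂.
Selectivity: 1ξ₁ / (1ξ₂) = 2.45 → ξ₁ = 2.45 ξ₂.
Substitute: (2·2.45 + 2) ξ₂ = 112.2 → ξ₂ = 16.26 mol, ξ₁ = 39.83 mol.
Outlet amounts (n = n₀ + Σ ν·ξ):
  G: 379 − 2(39.83) − 2(16.26) = 266.8
  B: 0 + 1(39.83) = 39.83
  E: 0 + 1(16.26) = 16.26
  D: 0 + 1(16.26) = 16.26
Total out = 339.2 mol; y_B = 39.83 / 339.2 = 0.1174.

0.117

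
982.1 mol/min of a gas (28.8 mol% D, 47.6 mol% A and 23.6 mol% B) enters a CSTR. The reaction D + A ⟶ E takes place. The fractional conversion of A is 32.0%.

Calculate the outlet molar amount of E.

150 mol/min

A reacted = 0.32 × 467.5 = 149.6 mol/min; ν_A = −1, so ξ = 149.6/1 = 149.6 mol/min.
Outlet amounts (n = n₀ + ν ξ):
  D: 282.8 − 1(149.6) = 133.3
  A: 467.5 − 1(149.6) = 317.9
  E: 0 + 1(149.6) = 149.6
  B: 231.8 (inert)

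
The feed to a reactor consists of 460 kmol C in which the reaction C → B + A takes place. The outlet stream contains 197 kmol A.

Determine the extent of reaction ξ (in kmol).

For A: n = n₀ + 1ξ → 197 = 0 + 1ξ, giving ξ = 197 kmol.
Outlet amounts (n = n₀ + ν ξ):
  C: 460 − 1(197) = 263
  B: 0 + 1(197) = 197
  A: 0 + 1(197) = 197

ξ = 197 kmol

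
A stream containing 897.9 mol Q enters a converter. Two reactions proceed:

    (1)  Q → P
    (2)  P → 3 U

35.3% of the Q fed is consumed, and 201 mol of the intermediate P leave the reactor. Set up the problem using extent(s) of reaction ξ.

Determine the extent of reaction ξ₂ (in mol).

Conversion of Q: Q consumed = 1ξ₁ = 0.353 × 897.9 → ξ₁ = 317 mol.
P balance: n_P = 0 + 1ξ₁ − 1ξ₂ = 201 → ξ₂ = (1·317 − 201)/1 = 116 mol.
Outlet amounts (n = n₀ + Σ ν·ξ):
  Q: 897.9 − 1(317) = 580.9
  P: 0 + 1(317) − 1(116) = 201
  U: 0 + 3(116) = 347.9

ξ₂ = 116 mol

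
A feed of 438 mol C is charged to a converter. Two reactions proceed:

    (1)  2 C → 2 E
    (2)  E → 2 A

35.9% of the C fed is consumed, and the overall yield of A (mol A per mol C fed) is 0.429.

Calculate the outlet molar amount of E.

Conversion of C: C consumed = 2ξ₁ = 0.359 × 438 → ξ₁ = 78.62 mol.
Yield of A: 2ξ₂ / 438 = 0.429 → ξ₂ = 93.95 mol.
Outlet amounts (n = n₀ + Σ ν·ξ):
  C: 438 − 2(78.62) = 280.8
  E: 0 + 2(78.62) − 1(93.95) = 63.29
  A: 0 + 2(93.95) = 187.9

63.3 mol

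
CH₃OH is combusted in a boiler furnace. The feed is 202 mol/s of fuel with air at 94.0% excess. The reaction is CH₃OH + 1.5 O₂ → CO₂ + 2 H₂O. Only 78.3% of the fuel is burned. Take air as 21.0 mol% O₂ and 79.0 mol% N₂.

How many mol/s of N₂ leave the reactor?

2210 mol/s

Stoichiometric O₂ = 1.5 × 202 = 303 mol/s; O₂ fed = 303 × 1.940 = 587.8 mol/s.
N₂ fed = 587.8 × 79/21 = 2211 mol/s.
Fuel reacted = 0.783 × 202 → ξ = 158.2 mol/s.
Outlet (n = n₀ + ν ξ):
  CH₃OH: 202 − 1(158.2) = 43.83
  O₂: 587.8 − 1.5(158.2) = 350.6
  N₂: 2211 (inert)
  CO₂: 0 + 1(158.2) = 158.2
  H₂O: 0 + 2(158.2) = 316.3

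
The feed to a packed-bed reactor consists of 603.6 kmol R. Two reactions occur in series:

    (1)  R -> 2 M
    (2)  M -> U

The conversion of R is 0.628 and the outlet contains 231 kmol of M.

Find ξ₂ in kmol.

Conversion of R: R consumed = 1ξ₁ = 0.628 × 603.6 → ξ₁ = 379.1 kmol.
M balance: n_M = 0 + 2ξ₁ − 1ξ₂ = 231 → ξ₂ = (2·379.1 − 231)/1 = 527.1 kmol.
Outlet amounts (n = n₀ + Σ ν·ξ):
  R: 603.6 − 1(379.1) = 224.5
  M: 0 + 2(379.1) − 1(527.1) = 231
  U: 0 + 1(527.1) = 527.1

ξ₂ = 527 kmol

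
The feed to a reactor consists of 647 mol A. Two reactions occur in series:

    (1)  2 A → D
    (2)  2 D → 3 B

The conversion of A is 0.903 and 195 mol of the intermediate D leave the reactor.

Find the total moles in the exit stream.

Conversion of A: A consumed = 2ξ₁ = 0.903 × 647 → ξ₁ = 292.1 mol.
D balance: n_D = 0 + 1ξ₁ − 2ξ₂ = 195 → ξ₂ = (1·292.1 − 195)/2 = 48.56 mol.
Outlet amounts (n = n₀ + Σ ν·ξ):
  A: 647 − 2(292.1) = 62.76
  D: 0 + 1(292.1) − 2(48.56) = 195
  B: 0 + 3(48.56) = 145.7
Total out = 62.76 + 195 + 145.7 = 403.4 mol.

403 mol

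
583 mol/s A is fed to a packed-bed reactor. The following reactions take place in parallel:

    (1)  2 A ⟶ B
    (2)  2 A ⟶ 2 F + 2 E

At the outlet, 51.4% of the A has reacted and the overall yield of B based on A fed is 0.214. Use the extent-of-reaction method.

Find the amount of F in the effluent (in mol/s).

Yield of B: 1ξ₁ / 583 = 0.214 → ξ₁ = 124.8 mol/s.
Conversion of A: 2ξ₁ + 2ξ₂ = 0.514 × 583 = 299.7 → ξ₂ = 25.07 mol/s.
Outlet amounts (n = n₀ + Σ ν·ξ):
  A: 583 − 2(124.8) − 2(25.07) = 283.3
  B: 0 + 1(124.8) = 124.8
  F: 0 + 2(25.07) = 50.14
  E: 0 + 2(25.07) = 50.14

50.1 mol/s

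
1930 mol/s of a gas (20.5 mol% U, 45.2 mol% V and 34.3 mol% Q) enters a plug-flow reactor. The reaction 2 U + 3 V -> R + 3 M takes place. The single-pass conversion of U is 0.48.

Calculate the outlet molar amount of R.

U reacted = 0.48 × 395.6 = 189.9 mol/s; ν_U = −2, so ξ = 189.9/2 = 94.96 mol/s.
Outlet amounts (n = n₀ + ν ξ):
  U: 395.6 − 2(94.96) = 205.7
  V: 872.4 − 3(94.96) = 587.5
  R: 0 + 1(94.96) = 94.96
  M: 0 + 3(94.96) = 284.9
  Q: 662 (inert)

95 mol/s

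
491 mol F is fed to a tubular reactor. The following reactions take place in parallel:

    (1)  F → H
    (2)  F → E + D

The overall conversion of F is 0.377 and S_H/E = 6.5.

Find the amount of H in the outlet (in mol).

160 mol

Conversion of F: F consumed = 0.377 × 491 = 185.1 mol = 1ξ₁ + 1ξ₂.
Selectivity: 1ξ₁ / (1ξ₂) = 6.5 → ξ₁ = 6.5 ξ₂.
Substitute: (1·6.5 + 1) ξ₂ = 185.1 → ξ₂ = 24.68 mol, ξ₁ = 160.4 mol.
Outlet amounts (n = n₀ + Σ ν·ξ):
  F: 491 − 1(160.4) − 1(24.68) = 305.9
  H: 0 + 1(160.4) = 160.4
  E: 0 + 1(24.68) = 24.68
  D: 0 + 1(24.68) = 24.68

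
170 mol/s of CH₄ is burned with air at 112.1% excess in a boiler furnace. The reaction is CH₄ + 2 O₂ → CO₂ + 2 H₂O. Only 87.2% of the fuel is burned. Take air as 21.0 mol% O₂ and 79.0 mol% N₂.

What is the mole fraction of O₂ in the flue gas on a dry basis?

0.128

Stoichiometric O₂ = 2 × 170 = 340 mol/s; O₂ fed = 340 × 2.121 = 721.1 mol/s.
N₂ fed = 721.1 × 79/21 = 2713 mol/s.
Fuel reacted = 0.872 × 170 → ξ = 148.2 mol/s.
Outlet (n = n₀ + ν ξ):
  CH₄: 170 − 1(148.2) = 21.76
  O₂: 721.1 − 2(148.2) = 424.7
  N₂: 2713 (inert)
  CO₂: 0 + 1(148.2) = 148.2
  H₂O: 0 + 2(148.2) = 296.5
Dry total = 3308 mol/s; y_O₂ (dry) = 424.7 / 3308 = 0.1284.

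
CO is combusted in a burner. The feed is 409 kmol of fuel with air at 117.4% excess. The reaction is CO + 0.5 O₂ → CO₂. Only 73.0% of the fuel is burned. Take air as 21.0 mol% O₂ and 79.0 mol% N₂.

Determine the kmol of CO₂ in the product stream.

Stoichiometric O₂ = 0.5 × 409 = 204.5 kmol; O₂ fed = 204.5 × 2.174 = 444.6 kmol.
N₂ fed = 444.6 × 79/21 = 1672 kmol.
Fuel reacted = 0.73 × 409 → ξ = 298.6 kmol.
Outlet (n = n₀ + ν ξ):
  CO: 409 − 1(298.6) = 110.4
  O₂: 444.6 − 0.5(298.6) = 295.3
  N₂: 1672 (inert)
  CO₂: 0 + 1(298.6) = 298.6

299 kmol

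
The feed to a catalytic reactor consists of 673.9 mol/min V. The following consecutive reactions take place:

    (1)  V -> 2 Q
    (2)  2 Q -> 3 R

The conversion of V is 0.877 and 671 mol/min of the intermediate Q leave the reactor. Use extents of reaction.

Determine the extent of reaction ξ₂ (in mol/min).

Conversion of V: V consumed = 1ξ₁ = 0.877 × 673.9 → ξ₁ = 591 mol/min.
Q balance: n_Q = 0 + 2ξ₁ − 2ξ₂ = 671 → ξ₂ = (2·591 − 671)/2 = 255.5 mol/min.
Outlet amounts (n = n₀ + Σ ν·ξ):
  V: 673.9 − 1(591) = 82.89
  Q: 0 + 2(591) − 2(255.5) = 671
  R: 0 + 3(255.5) = 766.5

ξ₂ = 256 mol/min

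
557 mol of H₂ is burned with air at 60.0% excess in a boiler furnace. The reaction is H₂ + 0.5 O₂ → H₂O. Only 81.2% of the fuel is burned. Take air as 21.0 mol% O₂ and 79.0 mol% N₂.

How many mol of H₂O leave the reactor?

Stoichiometric O₂ = 0.5 × 557 = 278.5 mol; O₂ fed = 278.5 × 1.600 = 445.6 mol.
N₂ fed = 445.6 × 79/21 = 1676 mol.
Fuel reacted = 0.812 × 557 → ξ = 452.3 mol.
Outlet (n = n₀ + ν ξ):
  H₂: 557 − 1(452.3) = 104.7
  O₂: 445.6 − 0.5(452.3) = 219.5
  N₂: 1676 (inert)
  H₂O: 0 + 1(452.3) = 452.3

452 mol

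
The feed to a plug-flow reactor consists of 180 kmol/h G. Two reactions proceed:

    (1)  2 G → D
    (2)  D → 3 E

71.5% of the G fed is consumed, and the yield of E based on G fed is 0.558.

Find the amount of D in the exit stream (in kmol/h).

Conversion of G: G consumed = 2ξ₁ = 0.715 × 180 → ξ₁ = 64.35 kmol/h.
Yield of E: 3ξ₂ / 180 = 0.558 → ξ₂ = 33.48 kmol/h.
Outlet amounts (n = n₀ + Σ ν·ξ):
  G: 180 − 2(64.35) = 51.3
  D: 0 + 1(64.35) − 1(33.48) = 30.87
  E: 0 + 3(33.48) = 100.4

30.9 kmol/h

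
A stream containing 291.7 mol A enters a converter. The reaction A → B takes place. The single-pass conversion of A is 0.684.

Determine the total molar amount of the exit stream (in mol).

292 mol

A reacted = 0.684 × 291.7 = 199.5 mol; ν_A = −1, so ξ = 199.5/1 = 199.5 mol.
Outlet amounts (n = n₀ + ν ξ):
  A: 291.7 − 1(199.5) = 92.18
  B: 0 + 1(199.5) = 199.5
Total out = 92.18 + 199.5 = 291.7 mol.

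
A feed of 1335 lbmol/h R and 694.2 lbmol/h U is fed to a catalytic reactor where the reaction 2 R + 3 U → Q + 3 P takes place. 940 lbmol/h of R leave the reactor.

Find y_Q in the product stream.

0.108

For R: n = n₀ − 2ξ → 940 = 1335 − 2ξ, giving ξ = 197.5 lbmol/h.
Outlet amounts (n = n₀ + ν ξ):
  R: 1335 − 2(197.5) = 940
  U: 694.2 − 3(197.5) = 101.7
  Q: 0 + 1(197.5) = 197.5
  P: 0 + 3(197.5) = 592.5
Total out = 1832 lbmol/h; y_Q = 197.5 / 1832 = 0.1078.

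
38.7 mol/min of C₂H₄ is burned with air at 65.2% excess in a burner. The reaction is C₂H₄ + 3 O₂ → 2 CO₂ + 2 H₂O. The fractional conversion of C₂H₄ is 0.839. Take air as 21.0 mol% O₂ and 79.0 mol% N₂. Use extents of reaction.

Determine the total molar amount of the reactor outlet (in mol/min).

Stoichiometric O₂ = 3 × 38.7 = 116.1 mol/min; O₂ fed = 116.1 × 1.652 = 191.8 mol/min.
N₂ fed = 191.8 × 79/21 = 721.5 mol/min.
Fuel reacted = 0.839 × 38.7 → ξ = 32.47 mol/min.
Outlet (n = n₀ + ν ξ):
  C₂H₄: 38.7 − 1(32.47) = 6.231
  O₂: 191.8 − 3(32.47) = 94.39
  N₂: 721.5 (inert)
  CO₂: 0 + 2(32.47) = 64.94
  H₂O: 0 + 2(32.47) = 64.94
Total out = 6.231 + 94.39 + 721.5 + 64.94 + 64.94 = 952 mol/min.

952 mol/min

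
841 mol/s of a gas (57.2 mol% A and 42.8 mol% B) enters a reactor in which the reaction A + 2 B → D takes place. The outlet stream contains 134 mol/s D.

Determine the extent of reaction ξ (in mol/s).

For D: n = n₀ + 1ξ → 134 = 0 + 1ξ, giving ξ = 134 mol/s.
Outlet amounts (n = n₀ + ν ξ):
  A: 481.1 − 1(134) = 347.1
  B: 359.9 − 2(134) = 91.95
  D: 0 + 1(134) = 134

ξ = 134 mol/s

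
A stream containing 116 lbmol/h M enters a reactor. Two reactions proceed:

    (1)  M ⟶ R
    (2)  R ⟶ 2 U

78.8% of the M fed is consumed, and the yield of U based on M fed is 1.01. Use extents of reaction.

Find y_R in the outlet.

Conversion of M: M consumed = 1ξ₁ = 0.788 × 116 → ξ₁ = 91.41 lbmol/h.
Yield of U: 2ξ₂ / 116 = 1.01 → ξ₂ = 58.58 lbmol/h.
Outlet amounts (n = n₀ + Σ ν·ξ):
  M: 116 − 1(91.41) = 24.59
  R: 0 + 1(91.41) − 1(58.58) = 32.83
  U: 0 + 2(58.58) = 117.2
Total out = 174.6 lbmol/h; y_R = 32.83 / 174.6 = 0.188.

0.188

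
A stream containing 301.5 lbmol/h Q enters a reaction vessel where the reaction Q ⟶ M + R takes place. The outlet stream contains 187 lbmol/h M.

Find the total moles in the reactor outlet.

488 lbmol/h

For M: n = n₀ + 1ξ → 187 = 0 + 1ξ, giving ξ = 187 lbmol/h.
Outlet amounts (n = n₀ + ν ξ):
  Q: 301.5 − 1(187) = 114.5
  M: 0 + 1(187) = 187
  R: 0 + 1(187) = 187
Total out = 114.5 + 187 + 187 = 488.5 lbmol/h.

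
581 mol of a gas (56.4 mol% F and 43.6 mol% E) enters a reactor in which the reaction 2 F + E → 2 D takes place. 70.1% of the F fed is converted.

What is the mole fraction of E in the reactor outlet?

0.297

F reacted = 0.701 × 327.7 = 229.7 mol; ν_F = −2, so ξ = 229.7/2 = 114.9 mol.
Outlet amounts (n = n₀ + ν ξ):
  F: 327.7 − 2(114.9) = 97.98
  E: 253.3 − 1(114.9) = 138.5
  D: 0 + 2(114.9) = 229.7
Total out = 466.1 mol; y_E = 138.5 / 466.1 = 0.297.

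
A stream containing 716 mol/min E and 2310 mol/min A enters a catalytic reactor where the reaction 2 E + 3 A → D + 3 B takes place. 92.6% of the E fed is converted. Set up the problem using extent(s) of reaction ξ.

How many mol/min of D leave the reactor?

E reacted = 0.926 × 716 = 663 mol/min; ν_E = −2, so ξ = 663/2 = 331.5 mol/min.
Outlet amounts (n = n₀ + ν ξ):
  E: 716 − 2(331.5) = 52.98
  A: 2310 − 3(331.5) = 1315
  D: 0 + 1(331.5) = 331.5
  B: 0 + 3(331.5) = 994.5

332 mol/min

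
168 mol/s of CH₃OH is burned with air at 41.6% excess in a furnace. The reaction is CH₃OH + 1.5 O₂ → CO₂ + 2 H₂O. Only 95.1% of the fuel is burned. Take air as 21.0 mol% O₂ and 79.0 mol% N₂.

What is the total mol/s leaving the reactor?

Stoichiometric O₂ = 1.5 × 168 = 252 mol/s; O₂ fed = 252 × 1.416 = 356.8 mol/s.
N₂ fed = 356.8 × 79/21 = 1342 mol/s.
Fuel reacted = 0.951 × 168 → ξ = 159.8 mol/s.
Outlet (n = n₀ + ν ξ):
  CH₃OH: 168 − 1(159.8) = 8.232
  O₂: 356.8 − 1.5(159.8) = 117.2
  N₂: 1342 (inert)
  CO₂: 0 + 1(159.8) = 159.8
  H₂O: 0 + 2(159.8) = 319.5
Total out = 8.232 + 117.2 + 1342 + 159.8 + 319.5 = 1947 mol/s.

1950 mol/s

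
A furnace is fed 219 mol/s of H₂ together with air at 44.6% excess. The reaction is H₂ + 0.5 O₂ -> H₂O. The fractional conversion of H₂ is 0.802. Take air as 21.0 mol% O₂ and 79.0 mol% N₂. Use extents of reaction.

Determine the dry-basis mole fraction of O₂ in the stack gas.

0.0994

Stoichiometric O₂ = 0.5 × 219 = 109.5 mol/s; O₂ fed = 109.5 × 1.446 = 158.3 mol/s.
N₂ fed = 158.3 × 79/21 = 595.6 mol/s.
Fuel reacted = 0.802 × 219 → ξ = 175.6 mol/s.
Outlet (n = n₀ + ν ξ):
  H₂: 219 − 1(175.6) = 43.36
  O₂: 158.3 − 0.5(175.6) = 70.52
  N₂: 595.6 (inert)
  H₂O: 0 + 1(175.6) = 175.6
Dry total = 709.5 mol/s; y_O₂ (dry) = 70.52 / 709.5 = 0.09939.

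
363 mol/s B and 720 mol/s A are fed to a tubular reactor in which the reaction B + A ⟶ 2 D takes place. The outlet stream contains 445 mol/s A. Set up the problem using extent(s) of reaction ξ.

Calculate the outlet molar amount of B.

For A: n = n₀ − 1ξ → 445 = 720 − 1ξ, giving ξ = 275 mol/s.
Outlet amounts (n = n₀ + ν ξ):
  B: 363 − 1(275) = 88
  A: 720 − 1(275) = 445
  D: 0 + 2(275) = 550

88 mol/s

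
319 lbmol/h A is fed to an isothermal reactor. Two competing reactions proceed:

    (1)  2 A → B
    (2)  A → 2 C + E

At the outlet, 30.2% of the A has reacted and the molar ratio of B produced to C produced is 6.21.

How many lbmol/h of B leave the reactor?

Conversion of A: A consumed = 0.302 × 319 = 96.34 lbmol/h = 2ξ₁ + 1ξ₂.
Selectivity: 1ξ₁ / (2ξ₂) = 6.21 → ξ₁ = 12.42 ξ₂.
Substitute: (2·12.42 + 1) ξ₂ = 96.34 → ξ₂ = 3.728 lbmol/h, ξ₁ = 46.3 lbmol/h.
Outlet amounts (n = n₀ + Σ ν·ξ):
  A: 319 − 2(46.3) − 1(3.728) = 222.7
  B: 0 + 1(46.3) = 46.3
  C: 0 + 2(3.728) = 7.457
  E: 0 + 1(3.728) = 3.728

46.3 lbmol/h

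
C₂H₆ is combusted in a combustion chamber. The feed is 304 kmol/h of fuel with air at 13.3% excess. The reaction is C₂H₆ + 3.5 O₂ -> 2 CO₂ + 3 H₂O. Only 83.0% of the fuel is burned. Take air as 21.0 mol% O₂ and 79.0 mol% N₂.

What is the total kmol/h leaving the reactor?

Stoichiometric O₂ = 3.5 × 304 = 1064 kmol/h; O₂ fed = 1064 × 1.133 = 1206 kmol/h.
N₂ fed = 1206 × 79/21 = 4535 kmol/h.
Fuel reacted = 0.83 × 304 → ξ = 252.3 kmol/h.
Outlet (n = n₀ + ν ξ):
  C₂H₆: 304 − 1(252.3) = 51.68
  O₂: 1206 − 3.5(252.3) = 322.4
  N₂: 4535 (inert)
  CO₂: 0 + 2(252.3) = 504.6
  H₂O: 0 + 3(252.3) = 757
Total out = 51.68 + 322.4 + 4535 + 504.6 + 757 = 6171 kmol/h.

6170 kmol/h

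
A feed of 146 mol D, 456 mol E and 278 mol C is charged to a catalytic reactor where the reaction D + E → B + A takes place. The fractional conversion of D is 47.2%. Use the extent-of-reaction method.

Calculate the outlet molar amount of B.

D reacted = 0.472 × 146 = 68.91 mol; ν_D = −1, so ξ = 68.91/1 = 68.91 mol.
Outlet amounts (n = n₀ + ν ξ):
  D: 146 − 1(68.91) = 77.09
  E: 456 − 1(68.91) = 387.1
  B: 0 + 1(68.91) = 68.91
  A: 0 + 1(68.91) = 68.91
  C: 278 (inert)

68.9 mol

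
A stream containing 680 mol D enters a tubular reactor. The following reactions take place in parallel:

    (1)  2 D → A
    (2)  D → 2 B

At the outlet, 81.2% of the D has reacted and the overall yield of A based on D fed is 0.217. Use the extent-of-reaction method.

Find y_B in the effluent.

Yield of A: 1ξ₁ / 680 = 0.217 → ξ₁ = 147.6 mol.
Conversion of D: 2ξ₁ + 1ξ₂ = 0.812 × 680 = 552.2 → ξ₂ = 257 mol.
Outlet amounts (n = n₀ + Σ ν·ξ):
  D: 680 − 2(147.6) − 1(257) = 127.8
  A: 0 + 1(147.6) = 147.6
  B: 0 + 2(257) = 514.1
Total out = 789.5 mol; y_B = 514.1 / 789.5 = 0.6512.

0.651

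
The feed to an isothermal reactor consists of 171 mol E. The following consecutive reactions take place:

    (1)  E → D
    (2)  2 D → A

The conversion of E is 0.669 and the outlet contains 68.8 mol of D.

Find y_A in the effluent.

0.154

Conversion of E: E consumed = 1ξ₁ = 0.669 × 171 → ξ₁ = 114.4 mol.
D balance: n_D = 0 + 1ξ₁ − 2ξ₂ = 68.8 → ξ₂ = (1·114.4 − 68.8)/2 = 22.8 mol.
Outlet amounts (n = n₀ + Σ ν·ξ):
  E: 171 − 1(114.4) = 56.6
  D: 0 + 1(114.4) − 2(22.8) = 68.8
  A: 0 + 1(22.8) = 22.8
Total out = 148.2 mol; y_A = 22.8 / 148.2 = 0.1538.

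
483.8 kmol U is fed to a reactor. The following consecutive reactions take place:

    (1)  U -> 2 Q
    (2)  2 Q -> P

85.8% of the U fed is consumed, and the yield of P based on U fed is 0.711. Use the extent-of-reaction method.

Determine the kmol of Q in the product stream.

Conversion of U: U consumed = 1ξ₁ = 0.858 × 483.8 → ξ₁ = 415.1 kmol.
Yield of P: 1ξ₂ / 483.8 = 0.711 → ξ₂ = 344 kmol.
Outlet amounts (n = n₀ + Σ ν·ξ):
  U: 483.8 − 1(415.1) = 68.7
  Q: 0 + 2(415.1) − 2(344) = 142.2
  P: 0 + 1(344) = 344

142 kmol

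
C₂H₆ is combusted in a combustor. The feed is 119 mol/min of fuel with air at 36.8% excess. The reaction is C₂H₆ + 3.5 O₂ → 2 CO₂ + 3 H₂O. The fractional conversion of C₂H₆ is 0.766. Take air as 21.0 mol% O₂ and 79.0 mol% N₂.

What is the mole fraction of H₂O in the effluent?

Stoichiometric O₂ = 3.5 × 119 = 416.5 mol/min; O₂ fed = 416.5 × 1.368 = 569.8 mol/min.
N₂ fed = 569.8 × 79/21 = 2143 mol/min.
Fuel reacted = 0.766 × 119 → ξ = 91.15 mol/min.
Outlet (n = n₀ + ν ξ):
  C₂H₆: 119 − 1(91.15) = 27.85
  O₂: 569.8 − 3.5(91.15) = 250.7
  N₂: 2143 (inert)
  CO₂: 0 + 2(91.15) = 182.3
  H₂O: 0 + 3(91.15) = 273.5
Total out = 2878 mol/min; y_H₂O = 273.5 / 2878 = 0.09503.

0.095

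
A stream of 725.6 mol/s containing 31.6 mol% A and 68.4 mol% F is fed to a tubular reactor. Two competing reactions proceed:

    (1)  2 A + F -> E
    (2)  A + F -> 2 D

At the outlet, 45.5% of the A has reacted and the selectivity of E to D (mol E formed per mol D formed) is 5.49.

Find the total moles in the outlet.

Conversion of A: A consumed = 0.455 × 229.3 = 104.3 mol/s = 2ξ₁ + 1ξ₂.
Selectivity: 1ξ₁ / (2ξ₂) = 5.49 → ξ₁ = 10.98 ξ₂.
Substitute: (2·10.98 + 1) ξ₂ = 104.3 → ξ₂ = 4.544 mol/s, ξ₁ = 49.89 mol/s.
Outlet amounts (n = n₀ + Σ ν·ξ):
  A: 229.3 − 2(49.89) − 1(4.544) = 125
  F: 496.3 − 1(49.89) − 1(4.544) = 441.9
  E: 0 + 1(49.89) = 49.89
  D: 0 + 2(4.544) = 9.088
Total out = 125 + 441.9 + 49.89 + 9.088 = 625.8 mol/s.

626 mol/s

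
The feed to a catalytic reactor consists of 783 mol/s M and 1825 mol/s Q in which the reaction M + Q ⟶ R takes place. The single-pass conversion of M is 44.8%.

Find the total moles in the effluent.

M reacted = 0.448 × 783 = 350.8 mol/s; ν_M = −1, so ξ = 350.8/1 = 350.8 mol/s.
Outlet amounts (n = n₀ + ν ξ):
  M: 783 − 1(350.8) = 432.2
  Q: 1825 − 1(350.8) = 1474
  R: 0 + 1(350.8) = 350.8
Total out = 432.2 + 1474 + 350.8 = 2257 mol/s.

2260 mol/s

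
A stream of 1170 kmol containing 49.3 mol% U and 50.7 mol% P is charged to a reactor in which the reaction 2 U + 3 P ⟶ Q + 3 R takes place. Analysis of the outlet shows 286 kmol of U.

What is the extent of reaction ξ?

ξ = 145 kmol

For U: n = n₀ − 2ξ → 286 = 576.8 − 2ξ, giving ξ = 145.4 kmol.
Outlet amounts (n = n₀ + ν ξ):
  U: 576.8 − 2(145.4) = 286
  P: 593.2 − 3(145.4) = 157
  Q: 0 + 1(145.4) = 145.4
  R: 0 + 3(145.4) = 436.2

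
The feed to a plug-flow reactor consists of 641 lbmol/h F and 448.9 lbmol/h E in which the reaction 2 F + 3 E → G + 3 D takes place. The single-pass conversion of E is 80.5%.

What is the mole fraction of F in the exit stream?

E reacted = 0.805 × 448.9 = 361.4 lbmol/h; ν_E = −3, so ξ = 361.4/3 = 120.5 lbmol/h.
Outlet amounts (n = n₀ + ν ξ):
  F: 641 − 2(120.5) = 400.1
  E: 448.9 − 3(120.5) = 87.54
  G: 0 + 1(120.5) = 120.5
  D: 0 + 3(120.5) = 361.4
Total out = 969.4 lbmol/h; y_F = 400.1 / 969.4 = 0.4127.

0.413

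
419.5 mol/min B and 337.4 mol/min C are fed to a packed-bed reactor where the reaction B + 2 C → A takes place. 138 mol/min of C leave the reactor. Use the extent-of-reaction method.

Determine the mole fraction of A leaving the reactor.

For C: n = n₀ − 2ξ → 138 = 337.4 − 2ξ, giving ξ = 99.7 mol/min.
Outlet amounts (n = n₀ + ν ξ):
  B: 419.5 − 1(99.7) = 319.8
  C: 337.4 − 2(99.7) = 138
  A: 0 + 1(99.7) = 99.7
Total out = 557.5 mol/min; y_A = 99.7 / 557.5 = 0.1788.

0.179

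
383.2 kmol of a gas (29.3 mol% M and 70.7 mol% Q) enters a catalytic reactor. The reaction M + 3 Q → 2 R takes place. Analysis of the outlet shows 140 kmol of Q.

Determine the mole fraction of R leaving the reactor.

For Q: n = n₀ − 3ξ → 140 = 270.9 − 3ξ, giving ξ = 43.64 kmol.
Outlet amounts (n = n₀ + ν ξ):
  M: 112.3 − 1(43.64) = 68.64
  Q: 270.9 − 3(43.64) = 140
  R: 0 + 2(43.64) = 87.28
Total out = 295.9 kmol; y_R = 87.28 / 295.9 = 0.295.

0.295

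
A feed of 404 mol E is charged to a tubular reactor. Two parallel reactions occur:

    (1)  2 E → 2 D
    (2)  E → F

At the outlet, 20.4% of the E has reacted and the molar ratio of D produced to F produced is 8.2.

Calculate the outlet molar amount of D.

73.5 mol

Conversion of E: E consumed = 0.204 × 404 = 82.42 mol = 2ξ₁ + 1ξ₂.
Selectivity: 2ξ₁ / (1ξ₂) = 8.2 → ξ₁ = 4.1 ξ₂.
Substitute: (2·4.1 + 1) ξ₂ = 82.42 → ξ₂ = 8.958 mol, ξ₁ = 36.73 mol.
Outlet amounts (n = n₀ + Σ ν·ξ):
  E: 404 − 2(36.73) − 1(8.958) = 321.6
  D: 0 + 2(36.73) = 73.46
  F: 0 + 1(8.958) = 8.958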